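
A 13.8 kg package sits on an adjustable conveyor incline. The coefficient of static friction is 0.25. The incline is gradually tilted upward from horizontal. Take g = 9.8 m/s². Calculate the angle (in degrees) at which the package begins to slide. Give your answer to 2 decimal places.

At the threshold of sliding, static friction is at its maximum μ_s N and exactly balances the weight component along the incline: mg sin θ = μ_s mg cos θ.
Hence tan θ = μ_s = 0.25, so θ = arctan(0.25) = 14.0362°.

14.04°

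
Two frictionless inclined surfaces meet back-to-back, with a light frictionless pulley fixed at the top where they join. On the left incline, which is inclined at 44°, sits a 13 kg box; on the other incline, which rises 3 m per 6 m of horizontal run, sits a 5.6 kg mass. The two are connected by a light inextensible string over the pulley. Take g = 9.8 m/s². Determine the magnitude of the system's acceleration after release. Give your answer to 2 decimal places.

3.44 m/s²

Resolve each weight along its own incline: the 13 kg mass has component 13 × 9.8 × sin 44° = 88.499 N down its slope, and the 5.6 kg mass has 5.6 × 9.8 × sin 26.57° = 24.543 N down its slope.
The 13 kg side's 88.499 N exceeds the other side's 24.543 N, so that mass slides down and the 5.6 kg mass slides up. Taking that direction as positive, Newton's second law for the whole system gives 88.499 − 24.543 = (13 + 5.6) a, so a = 63.956 / 18.6 = 3.4385 m/s².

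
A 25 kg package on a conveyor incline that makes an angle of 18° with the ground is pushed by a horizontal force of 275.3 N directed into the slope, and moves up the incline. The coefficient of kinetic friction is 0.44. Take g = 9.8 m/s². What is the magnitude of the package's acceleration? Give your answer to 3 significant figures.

The horizontal push has components F cos 18° = 275.3 × 0.9511 = 261.838 N up the incline and F sin 18° = 275.3 × 0.3090 = 85.068 N pressing into the surface.
The normal force is therefore N = mg cos 18° + F sin 18° = 233.020 + 85.068 = 318.088 N, and kinetic friction down the slope is μN = 0.44 × 318.088 = 139.959 N.
Along the incline: F cos 18° − mg sin 18° − μN = ma, so 261.838 − 75.705 − 139.959 = 25 a, giving a = 1.8470 m/s².

1.85 m/s²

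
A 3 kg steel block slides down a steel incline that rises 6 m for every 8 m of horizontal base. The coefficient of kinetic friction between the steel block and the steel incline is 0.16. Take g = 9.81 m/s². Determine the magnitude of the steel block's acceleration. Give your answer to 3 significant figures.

Resolving the weight along the incline: the component pulling the steel block down the slope is mg sin 36.87° = 3 × 9.81 × 0.6000 = 17.658 N, and the normal force is N = mg cos 36.87° = 3 × 9.81 × 0.8000 = 23.544 N.
Kinetic friction acts up the slope with magnitude f = μN = 0.16 × 23.544 = 3.767 N.
Net force along the incline is 17.658 − 3.767 = 13.891 N, so a = 13.891 / 3 = 4.6303 m/s².

4.63 m/s²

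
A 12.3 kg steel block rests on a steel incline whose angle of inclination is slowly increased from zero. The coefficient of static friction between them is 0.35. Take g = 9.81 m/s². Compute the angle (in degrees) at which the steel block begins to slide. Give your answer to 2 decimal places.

19.29°

At the threshold of sliding, static friction is at its maximum μ_s N and exactly balances the weight component along the incline: mg sin θ = μ_s mg cos θ.
Hence tan θ = μ_s = 0.35, so θ = arctan(0.35) = 19.2900°.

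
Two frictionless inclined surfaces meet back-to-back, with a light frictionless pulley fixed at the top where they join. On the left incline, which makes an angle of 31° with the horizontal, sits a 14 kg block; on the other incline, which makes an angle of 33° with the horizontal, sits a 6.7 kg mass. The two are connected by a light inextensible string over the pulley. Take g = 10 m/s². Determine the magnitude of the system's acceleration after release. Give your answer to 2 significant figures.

1.7 m/s²

Resolve each weight along its own incline: the 14 kg mass has component 14 × 10 × sin 31° = 72.105 N down its slope, and the 6.7 kg mass has 6.7 × 10 × sin 33° = 36.491 N down its slope.
The 14 kg side's 72.105 N exceeds the other side's 36.491 N, so that mass slides down and the 6.7 kg mass slides up. Taking that direction as positive, Newton's second law for the whole system gives 72.105 − 36.491 = (14 + 6.7) a, so a = 35.614 / 20.7 = 1.7205 m/s².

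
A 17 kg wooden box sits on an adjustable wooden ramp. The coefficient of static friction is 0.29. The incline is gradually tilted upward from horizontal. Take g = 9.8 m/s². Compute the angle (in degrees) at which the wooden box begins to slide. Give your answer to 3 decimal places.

At the threshold of sliding, static friction is at its maximum μ_s N and exactly balances the weight component along the incline: mg sin θ = μ_s mg cos θ.
Hence tan θ = μ_s = 0.29, so θ = arctan(0.29) = 16.1722°.

16.172°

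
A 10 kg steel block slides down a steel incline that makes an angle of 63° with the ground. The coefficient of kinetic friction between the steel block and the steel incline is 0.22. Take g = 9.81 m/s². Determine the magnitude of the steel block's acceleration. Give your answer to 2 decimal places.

Resolving the weight along the incline: the component pulling the steel block down the slope is mg sin 63° = 10 × 9.81 × 0.8910 = 87.407 N, and the normal force is N = mg cos 63° = 10 × 9.81 × 0.4540 = 44.537 N.
Kinetic friction acts up the slope with magnitude f = μN = 0.22 × 44.537 = 9.798 N.
Net force along the incline is 87.407 − 9.798 = 77.609 N, so a = 77.609 / 10 = 7.7609 m/s².

7.76 m/s²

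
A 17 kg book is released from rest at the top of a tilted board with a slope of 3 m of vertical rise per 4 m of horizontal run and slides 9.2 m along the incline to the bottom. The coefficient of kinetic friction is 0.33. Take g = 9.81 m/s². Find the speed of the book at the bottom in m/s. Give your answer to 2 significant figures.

The weight component along the incline is mg sin 36.87° = 100.062 N and the normal force is N = mg cos 36.87° = 133.416 N.
Friction up the slope is f = μN = 0.33 × 133.416 = 44.027 N, so the net downslope force is 100.062 − 44.027 = 56.035 N and a = 56.035 / 17 = 3.2962 m/s².
Starting from rest over a distance of 9.2 m, v² = 2aL = 2 × 3.2962 × 9.2 = 60.6501, so v = 7.7878 m/s.

7.8 m/s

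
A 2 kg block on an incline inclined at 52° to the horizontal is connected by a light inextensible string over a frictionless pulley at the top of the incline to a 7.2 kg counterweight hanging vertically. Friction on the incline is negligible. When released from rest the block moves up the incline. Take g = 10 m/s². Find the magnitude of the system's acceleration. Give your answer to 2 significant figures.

6.1 m/s²

For the block on the incline: the weight component along the slope is m₁g sin 52° = 2 × 10 × 0.7880 = 15.760 N and the normal force is N = m₁g cos 52° = 12.313 N.
Newton's second law for the block (up-slope positive): T − 15.760 = 2 a. For the hanging counterweight (downward positive): 7.2 × 10 − T = 7.2 a.
Adding the two equations eliminates T: 56.240 = 9.2 a, so a = 6.1130 m/s².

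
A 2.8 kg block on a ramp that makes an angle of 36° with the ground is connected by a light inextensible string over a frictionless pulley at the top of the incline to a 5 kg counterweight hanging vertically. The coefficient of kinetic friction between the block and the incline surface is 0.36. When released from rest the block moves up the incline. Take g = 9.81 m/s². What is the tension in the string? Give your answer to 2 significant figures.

33 N

For the block on the incline: the weight component along the slope is m₁g sin 36° = 2.8 × 9.81 × 0.5878 = 16.146 N and the normal force is N = m₁g cos 36° = 22.222 N.
Kinetic friction opposes the block's motion up the incline: f = μN = 0.36 × 22.222 = 8.000 N acting down the slope.
Newton's second law for the block (up-slope positive): T − 16.146 − 8.000 = 2.8 a. For the hanging counterweight (downward positive): 5 × 9.81 − T = 5 a.
Adding the two equations eliminates T: 24.904 = 7.8 a, so a = 3.1928 m/s².
Then from the hanging counterweight's equation, T = 5 × (9.81 − 3.1928) = 33.086 N.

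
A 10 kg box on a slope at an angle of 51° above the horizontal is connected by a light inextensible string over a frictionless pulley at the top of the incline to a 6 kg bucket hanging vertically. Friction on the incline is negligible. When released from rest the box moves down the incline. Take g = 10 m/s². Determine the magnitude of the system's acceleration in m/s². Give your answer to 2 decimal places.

1.11 m/s²

For the box on the incline: the weight component along the slope is m₁g sin 51° = 10 × 10 × 0.7771 = 77.710 N and the normal force is N = m₁g cos 51° = 62.932 N.
Newton's second law for the box (down-slope positive): 77.710 − T = 10 a. For the hanging bucket (upward positive): T − 6 × 10 = 6 a.
Adding the two equations eliminates T: 17.710 = 16 a, so a = 1.1069 m/s².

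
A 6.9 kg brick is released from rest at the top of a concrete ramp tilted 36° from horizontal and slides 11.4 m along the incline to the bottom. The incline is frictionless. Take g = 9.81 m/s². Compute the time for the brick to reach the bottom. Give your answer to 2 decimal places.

The weight component along the incline is mg sin 36° = 39.787 N and the normal force is N = mg cos 36° = 54.762 N.
With no friction, a = g sin 36° = 5.7662 m/s².
Starting from rest, L = ½at², so t = √(2L/a) = √(2 × 11.4 / 5.7662) = 1.9885 s.

1.99 s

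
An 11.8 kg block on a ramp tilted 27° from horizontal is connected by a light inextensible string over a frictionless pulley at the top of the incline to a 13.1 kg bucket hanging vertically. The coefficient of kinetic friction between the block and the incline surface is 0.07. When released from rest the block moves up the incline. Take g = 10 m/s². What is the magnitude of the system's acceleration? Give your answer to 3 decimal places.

For the block on the incline: the weight component along the slope is m₁g sin 27° = 11.8 × 10 × 0.4540 = 53.572 N and the normal force is N = m₁g cos 27° = 105.139 N.
Kinetic friction opposes the block's motion up the incline: f = μN = 0.07 × 105.139 = 7.360 N acting down the slope.
Newton's second law for the block (up-slope positive): T − 53.572 − 7.360 = 11.8 a. For the hanging bucket (downward positive): 13.1 × 10 − T = 13.1 a.
Adding the two equations eliminates T: 70.068 = 24.9 a, so a = 2.8140 m/s².

2.814 m/s²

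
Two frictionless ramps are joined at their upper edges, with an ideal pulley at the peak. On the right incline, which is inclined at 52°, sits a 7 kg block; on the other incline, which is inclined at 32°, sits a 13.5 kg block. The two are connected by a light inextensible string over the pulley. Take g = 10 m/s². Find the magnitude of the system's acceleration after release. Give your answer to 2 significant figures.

Resolve each weight along its own incline: the 7 kg mass has component 7 × 10 × sin 52° = 55.161 N down its slope, and the 13.5 kg mass has 13.5 × 10 × sin 32° = 71.539 N down its slope.
The 13.5 kg side's 71.539 N exceeds the other side's 55.161 N, so that mass slides down and the 7 kg mass slides up. Taking that direction as positive, Newton's second law for the whole system gives 71.539 − 55.161 = (7 + 13.5) a, so a = 16.378 / 20.5 = 0.7989 m/s².

0.80 m/s²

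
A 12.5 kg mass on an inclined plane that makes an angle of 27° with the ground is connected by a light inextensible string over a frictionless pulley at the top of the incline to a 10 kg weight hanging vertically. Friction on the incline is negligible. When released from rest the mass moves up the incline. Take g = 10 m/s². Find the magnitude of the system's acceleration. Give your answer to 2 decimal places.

For the mass on the incline: the weight component along the slope is m₁g sin 27° = 12.5 × 10 × 0.4540 = 56.750 N and the normal force is N = m₁g cos 27° = 111.376 N.
Newton's second law for the mass (up-slope positive): T − 56.750 = 12.5 a. For the hanging weight (downward positive): 10 × 10 − T = 10 a.
Adding the two equations eliminates T: 43.250 = 22.5 a, so a = 1.9222 m/s².

1.92 m/s²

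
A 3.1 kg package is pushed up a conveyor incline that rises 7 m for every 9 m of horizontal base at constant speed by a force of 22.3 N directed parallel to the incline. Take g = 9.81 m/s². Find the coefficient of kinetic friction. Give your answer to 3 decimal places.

At constant speed ΣF = 0 along the incline. The applied 22.3 N acts up the slope; the weight component mg sin 37.87° = 18.671 N and kinetic friction μN both act down the slope.
So 22.3 = 18.671 + μ × 24.005, giving μ = (22.3 − 18.671) / 24.005 = 0.1512.

0.151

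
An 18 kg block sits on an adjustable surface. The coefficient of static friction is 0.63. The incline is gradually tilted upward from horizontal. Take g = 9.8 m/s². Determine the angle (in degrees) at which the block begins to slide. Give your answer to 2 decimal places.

At the threshold of sliding, static friction is at its maximum μ_s N and exactly balances the weight component along the incline: mg sin θ = μ_s mg cos θ.
Hence tan θ = μ_s = 0.63, so θ = arctan(0.63) = 32.2109°.

32.21°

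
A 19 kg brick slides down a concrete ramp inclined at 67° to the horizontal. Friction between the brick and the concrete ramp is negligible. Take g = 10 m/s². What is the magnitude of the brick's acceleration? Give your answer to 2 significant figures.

Resolving the weight along the incline: the component pulling the brick down the slope is mg sin 67° = 19 × 10 × 0.9205 = 174.895 N, and the normal force is N = mg cos 67° = 19 × 10 × 0.3907 = 74.233 N.
With no friction the net force along the incline is 174.895 N, so a = g sin 67° = 174.895 / 19 = 9.2050 m/s².

9.2 m/s²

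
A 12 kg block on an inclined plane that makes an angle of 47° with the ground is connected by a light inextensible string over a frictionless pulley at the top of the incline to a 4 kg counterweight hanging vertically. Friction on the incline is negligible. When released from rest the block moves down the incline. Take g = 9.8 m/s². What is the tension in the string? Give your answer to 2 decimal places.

For the block on the incline: the weight component along the slope is m₁g sin 47° = 12 × 9.8 × 0.7314 = 86.013 N and the normal force is N = m₁g cos 47° = 80.203 N.
Newton's second law for the block (down-slope positive): 86.013 − T = 12 a. For the hanging counterweight (upward positive): T − 4 × 9.8 = 4 a.
Adding the two equations eliminates T: 46.813 = 16 a, so a = 2.9258 m/s².
Then from the hanging counterweight's equation, T = 4 × (9.8 + 2.9258) = 50.903 N.

50.90 N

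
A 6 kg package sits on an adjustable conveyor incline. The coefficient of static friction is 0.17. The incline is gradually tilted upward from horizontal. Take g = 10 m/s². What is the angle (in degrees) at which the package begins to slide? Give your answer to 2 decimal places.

At the threshold of sliding, static friction is at its maximum μ_s N and exactly balances the weight component along the incline: mg sin θ = μ_s mg cos θ.
Hence tan θ = μ_s = 0.17, so θ = arctan(0.17) = 9.6480°.

9.65°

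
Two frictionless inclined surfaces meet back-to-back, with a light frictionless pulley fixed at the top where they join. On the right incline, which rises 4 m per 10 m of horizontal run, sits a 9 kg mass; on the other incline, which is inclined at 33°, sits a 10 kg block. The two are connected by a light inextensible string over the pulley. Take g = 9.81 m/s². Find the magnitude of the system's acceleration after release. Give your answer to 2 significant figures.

1.1 m/s²

Resolve each weight along its own incline: the 9 kg mass has component 9 × 9.81 × sin 21.80° = 32.790 N down its slope, and the 10 kg mass has 10 × 9.81 × sin 33° = 53.429 N down its slope.
The 10 kg side's 53.429 N exceeds the other side's 32.790 N, so that mass slides down and the 9 kg mass slides up. Taking that direction as positive, Newton's second law for the whole system gives 53.429 − 32.790 = (9 + 10) a, so a = 20.639 / 19 = 1.0863 m/s².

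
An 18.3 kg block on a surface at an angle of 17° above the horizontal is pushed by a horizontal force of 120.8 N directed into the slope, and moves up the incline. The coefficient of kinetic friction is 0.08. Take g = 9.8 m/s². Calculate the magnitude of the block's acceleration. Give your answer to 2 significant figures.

The horizontal push has components F cos 17° = 120.8 × 0.9563 = 115.521 N up the incline and F sin 17° = 120.8 × 0.2924 = 35.322 N pressing into the surface.
The normal force is therefore N = mg cos 17° + F sin 17° = 171.503 + 35.322 = 206.825 N, and kinetic friction down the slope is μN = 0.08 × 206.825 = 16.546 N.
Along the incline: F cos 17° − mg sin 17° − μN = ma, so 115.521 − 52.439 − 16.546 = 18.3 a, giving a = 2.5430 m/s².

2.5 m/s²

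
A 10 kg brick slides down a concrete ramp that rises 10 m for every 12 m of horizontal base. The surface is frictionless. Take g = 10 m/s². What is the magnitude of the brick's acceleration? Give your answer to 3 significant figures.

Resolving the weight along the incline: the component pulling the brick down the slope is mg sin 39.81° = 10 × 10 × 0.6402 = 64.020 N, and the normal force is N = mg cos 39.81° = 10 × 10 × 0.7682 = 76.820 N.
With no friction the net force along the incline is 64.020 N, so a = g sin 39.81° = 64.020 / 10 = 6.4020 m/s².

6.40 m/s²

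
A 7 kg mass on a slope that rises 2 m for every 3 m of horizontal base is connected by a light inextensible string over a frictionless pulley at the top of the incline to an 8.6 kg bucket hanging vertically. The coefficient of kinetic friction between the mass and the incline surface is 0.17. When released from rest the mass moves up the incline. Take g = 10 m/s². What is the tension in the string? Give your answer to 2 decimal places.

65.45 N

For the mass on the incline: the weight component along the slope is m₁g sin 33.69° = 7 × 10 × 0.5547 = 38.829 N and the normal force is N = m₁g cos 33.69° = 58.244 N.
Kinetic friction opposes the mass's motion up the incline: f = μN = 0.17 × 58.244 = 9.901 N acting down the slope.
Newton's second law for the mass (up-slope positive): T − 38.829 − 9.901 = 7 a. For the hanging bucket (downward positive): 8.6 × 10 − T = 8.6 a.
Adding the two equations eliminates T: 37.270 = 15.6 a, so a = 2.3891 m/s².
Then from the hanging bucket's equation, T = 8.6 × (10 − 2.3891) = 65.454 N.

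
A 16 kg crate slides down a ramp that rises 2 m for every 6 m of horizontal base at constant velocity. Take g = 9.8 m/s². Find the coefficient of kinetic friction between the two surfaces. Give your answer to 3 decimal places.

At constant velocity the net force along the incline is zero: mg sin 18.43° = μ mg cos 18.43°.
So μ = tan 18.43° = 0.3162 / 0.9487 = 0.3333.

0.333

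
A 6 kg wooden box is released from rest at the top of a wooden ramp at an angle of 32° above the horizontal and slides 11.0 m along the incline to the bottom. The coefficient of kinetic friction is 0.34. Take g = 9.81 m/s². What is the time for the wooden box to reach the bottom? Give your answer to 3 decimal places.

The weight component along the incline is mg sin 32° = 31.191 N and the normal force is N = mg cos 32° = 49.916 N.
Friction up the slope is f = μN = 0.34 × 49.916 = 16.971 N, so the net downslope force is 31.191 − 16.971 = 14.220 N and a = 14.220 / 6 = 2.3700 m/s².
Starting from rest, L = ½at², so t = √(2L/a) = √(2 × 11.0 / 2.3700) = 3.0468 s.

3.047 s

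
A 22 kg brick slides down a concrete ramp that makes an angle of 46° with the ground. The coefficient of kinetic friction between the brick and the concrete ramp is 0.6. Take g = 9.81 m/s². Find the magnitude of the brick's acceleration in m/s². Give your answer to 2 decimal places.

Resolving the weight along the incline: the component pulling the brick down the slope is mg sin 46° = 22 × 9.81 × 0.7193 = 155.239 N, and the normal force is N = mg cos 46° = 22 × 9.81 × 0.6947 = 149.930 N.
Kinetic friction acts up the slope with magnitude f = μN = 0.6 × 149.930 = 89.958 N.
Net force along the incline is 155.239 − 89.958 = 65.281 N, so a = 65.281 / 22 = 2.9673 m/s².

2.97 m/s²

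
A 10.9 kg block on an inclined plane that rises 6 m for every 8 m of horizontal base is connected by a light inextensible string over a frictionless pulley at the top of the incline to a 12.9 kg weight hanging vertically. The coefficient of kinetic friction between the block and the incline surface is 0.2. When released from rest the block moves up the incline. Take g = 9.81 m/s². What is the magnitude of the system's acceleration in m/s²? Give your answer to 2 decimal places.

1.90 m/s²

For the block on the incline: the weight component along the slope is m₁g sin 36.87° = 10.9 × 9.81 × 0.6000 = 64.157 N and the normal force is N = m₁g cos 36.87° = 85.543 N.
Kinetic friction opposes the block's motion up the incline: f = μN = 0.2 × 85.543 = 17.109 N acting down the slope.
Newton's second law for the block (up-slope positive): T − 64.157 − 17.109 = 10.9 a. For the hanging weight (downward positive): 12.9 × 9.81 − T = 12.9 a.
Adding the two equations eliminates T: 45.283 = 23.8 a, so a = 1.9026 m/s².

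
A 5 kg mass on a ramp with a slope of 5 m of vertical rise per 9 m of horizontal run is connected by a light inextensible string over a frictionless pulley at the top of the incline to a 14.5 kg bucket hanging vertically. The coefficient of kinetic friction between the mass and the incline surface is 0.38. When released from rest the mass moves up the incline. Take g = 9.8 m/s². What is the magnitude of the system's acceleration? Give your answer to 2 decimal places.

5.23 m/s²

For the mass on the incline: the weight component along the slope is m₁g sin 29.05° = 5 × 9.8 × 0.4856 = 23.794 N and the normal force is N = m₁g cos 29.05° = 42.834 N.
Kinetic friction opposes the mass's motion up the incline: f = μN = 0.38 × 42.834 = 16.277 N acting down the slope.
Newton's second law for the mass (up-slope positive): T − 23.794 − 16.277 = 5 a. For the hanging bucket (downward positive): 14.5 × 9.8 − T = 14.5 a.
Adding the two equations eliminates T: 102.029 = 19.5 a, so a = 5.2323 m/s².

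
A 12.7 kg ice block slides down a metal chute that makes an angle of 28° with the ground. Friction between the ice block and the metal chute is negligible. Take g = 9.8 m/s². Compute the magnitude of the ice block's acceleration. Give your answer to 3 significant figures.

4.60 m/s²

Resolving the weight along the incline: the component pulling the ice block down the slope is mg sin 28° = 12.7 × 9.8 × 0.4695 = 58.434 N, and the normal force is N = mg cos 28° = 12.7 × 9.8 × 0.8829 = 109.886 N.
With no friction the net force along the incline is 58.434 N, so a = g sin 28° = 58.434 / 12.7 = 4.6011 m/s².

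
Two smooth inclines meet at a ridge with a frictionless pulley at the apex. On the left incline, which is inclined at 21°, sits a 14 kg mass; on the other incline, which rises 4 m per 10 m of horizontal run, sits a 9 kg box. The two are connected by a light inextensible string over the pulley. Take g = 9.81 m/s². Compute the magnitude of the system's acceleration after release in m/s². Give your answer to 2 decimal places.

Resolve each weight along its own incline: the 14 kg mass has component 14 × 9.81 × sin 21° = 49.218 N down its slope, and the 9 kg mass has 9 × 9.81 × sin 21.80° = 32.790 N down its slope.
The 14 kg side's 49.218 N exceeds the other side's 32.790 N, so that mass slides down and the 9 kg mass slides up. Taking that direction as positive, Newton's second law for the whole system gives 49.218 − 32.790 = (14 + 9) a, so a = 16.428 / 23 = 0.7143 m/s².

0.71 m/s²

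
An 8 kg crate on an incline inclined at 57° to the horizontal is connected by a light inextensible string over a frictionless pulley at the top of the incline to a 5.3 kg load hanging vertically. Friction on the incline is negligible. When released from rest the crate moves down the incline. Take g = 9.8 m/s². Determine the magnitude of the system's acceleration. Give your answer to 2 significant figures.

1.0 m/s²

For the crate on the incline: the weight component along the slope is m₁g sin 57° = 8 × 9.8 × 0.8387 = 65.754 N and the normal force is N = m₁g cos 57° = 42.700 N.
Newton's second law for the crate (down-slope positive): 65.754 − T = 8 a. For the hanging load (upward positive): T − 5.3 × 9.8 = 5.3 a.
Adding the two equations eliminates T: 13.814 = 13.3 a, so a = 1.0386 m/s².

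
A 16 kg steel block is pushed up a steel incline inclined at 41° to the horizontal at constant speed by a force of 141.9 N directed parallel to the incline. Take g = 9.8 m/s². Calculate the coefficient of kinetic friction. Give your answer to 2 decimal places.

At constant speed ΣF = 0 along the incline. The applied 141.9 N acts up the slope; the weight component mg sin 41° = 102.870 N and kinetic friction μN both act down the slope.
So 141.9 = 102.870 + μ × 118.338, giving μ = (141.9 − 102.870) / 118.338 = 0.3298.

0.33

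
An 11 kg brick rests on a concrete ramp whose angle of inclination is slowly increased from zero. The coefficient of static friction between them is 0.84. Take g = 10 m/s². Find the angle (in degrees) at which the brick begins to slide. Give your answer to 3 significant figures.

40.0°

At the threshold of sliding, static friction is at its maximum μ_s N and exactly balances the weight component along the incline: mg sin θ = μ_s mg cos θ.
Hence tan θ = μ_s = 0.84, so θ = arctan(0.84) = 40.0303°.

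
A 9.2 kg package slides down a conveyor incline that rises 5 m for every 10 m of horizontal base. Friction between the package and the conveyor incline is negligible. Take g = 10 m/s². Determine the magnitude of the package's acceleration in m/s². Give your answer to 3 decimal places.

Resolving the weight along the incline: the component pulling the package down the slope is mg sin 26.57° = 9.2 × 10 × 0.4472 = 41.142 N, and the normal force is N = mg cos 26.57° = 9.2 × 10 × 0.8944 = 82.285 N.
With no friction the net force along the incline is 41.142 N, so a = g sin 26.57° = 41.142 / 9.2 = 4.4720 m/s².

4.472 m/s²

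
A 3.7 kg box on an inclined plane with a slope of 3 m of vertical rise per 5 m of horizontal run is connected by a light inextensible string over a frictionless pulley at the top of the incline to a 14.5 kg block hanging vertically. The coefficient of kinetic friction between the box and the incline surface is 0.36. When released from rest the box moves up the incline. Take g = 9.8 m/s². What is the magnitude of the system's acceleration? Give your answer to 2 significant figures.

For the box on the incline: the weight component along the slope is m₁g sin 30.96° = 3.7 × 9.8 × 0.5145 = 18.656 N and the normal force is N = m₁g cos 30.96° = 31.093 N.
Kinetic friction opposes the box's motion up the incline: f = μN = 0.36 × 31.093 = 11.193 N acting down the slope.
Newton's second law for the box (up-slope positive): T − 18.656 − 11.193 = 3.7 a. For the hanging block (downward positive): 14.5 × 9.8 − T = 14.5 a.
Adding the two equations eliminates T: 112.251 = 18.2 a, so a = 6.1676 m/s².

6.2 m/s²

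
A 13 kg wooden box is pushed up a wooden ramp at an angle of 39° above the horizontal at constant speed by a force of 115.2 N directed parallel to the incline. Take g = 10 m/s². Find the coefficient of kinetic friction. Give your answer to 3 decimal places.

At constant speed ΣF = 0 along the incline. The applied 115.2 N acts up the slope; the weight component mg sin 39° = 81.812 N and kinetic friction μN both act down the slope.
So 115.2 = 81.812 + μ × 101.029, giving μ = (115.2 − 81.812) / 101.029 = 0.3305.

0.330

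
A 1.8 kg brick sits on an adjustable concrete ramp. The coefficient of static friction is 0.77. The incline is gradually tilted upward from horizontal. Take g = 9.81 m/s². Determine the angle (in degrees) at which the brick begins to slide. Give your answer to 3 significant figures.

37.6°

At the threshold of sliding, static friction is at its maximum μ_s N and exactly balances the weight component along the incline: mg sin θ = μ_s mg cos θ.
Hence tan θ = μ_s = 0.77, so θ = arctan(0.77) = 37.5963°.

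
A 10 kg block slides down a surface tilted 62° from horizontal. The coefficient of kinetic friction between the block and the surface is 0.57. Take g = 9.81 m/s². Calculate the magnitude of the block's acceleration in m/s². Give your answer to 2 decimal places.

Resolving the weight along the incline: the component pulling the block down the slope is mg sin 62° = 10 × 9.81 × 0.8829 = 86.612 N, and the normal force is N = mg cos 62° = 10 × 9.81 × 0.4695 = 46.058 N.
Kinetic friction acts up the slope with magnitude f = μN = 0.57 × 46.058 = 26.253 N.
Net force along the incline is 86.612 − 26.253 = 60.359 N, so a = 60.359 / 10 = 6.0359 m/s².

6.04 m/s²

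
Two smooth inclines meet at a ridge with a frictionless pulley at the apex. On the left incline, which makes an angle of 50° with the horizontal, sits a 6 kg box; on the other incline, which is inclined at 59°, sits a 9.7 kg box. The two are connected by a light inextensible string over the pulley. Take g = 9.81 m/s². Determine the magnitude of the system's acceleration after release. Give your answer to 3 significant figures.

2.32 m/s²

Resolve each weight along its own incline: the 6 kg mass has component 6 × 9.81 × sin 50° = 45.089 N down its slope, and the 9.7 kg mass has 9.7 × 9.81 × sin 59° = 81.565 N down its slope.
The 9.7 kg side's 81.565 N exceeds the other side's 45.089 N, so that mass slides down and the 6 kg mass slides up. Taking that direction as positive, Newton's second law for the whole system gives 81.565 − 45.089 = (6 + 9.7) a, so a = 36.476 / 15.7 = 2.3233 m/s².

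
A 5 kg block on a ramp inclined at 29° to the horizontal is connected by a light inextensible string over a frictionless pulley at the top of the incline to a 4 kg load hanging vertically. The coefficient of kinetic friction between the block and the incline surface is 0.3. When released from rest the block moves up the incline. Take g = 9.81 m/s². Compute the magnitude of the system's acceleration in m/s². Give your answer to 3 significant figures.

For the block on the incline: the weight component along the slope is m₁g sin 29° = 5 × 9.81 × 0.4848 = 23.779 N and the normal force is N = m₁g cos 29° = 42.900 N.
Kinetic friction opposes the block's motion up the incline: f = μN = 0.3 × 42.900 = 12.870 N acting down the slope.
Newton's second law for the block (up-slope positive): T − 23.779 − 12.870 = 5 a. For the hanging load (downward positive): 4 × 9.81 − T = 4 a.
Adding the two equations eliminates T: 2.591 = 9 a, so a = 0.2879 m/s².

0.288 m/s²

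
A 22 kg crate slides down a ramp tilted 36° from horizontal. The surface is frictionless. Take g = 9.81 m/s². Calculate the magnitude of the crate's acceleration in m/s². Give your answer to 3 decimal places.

Resolving the weight along the incline: the component pulling the crate down the slope is mg sin 36° = 22 × 9.81 × 0.5878 = 126.859 N, and the normal force is N = mg cos 36° = 22 × 9.81 × 0.8090 = 174.598 N.
With no friction the net force along the incline is 126.859 N, so a = g sin 36° = 126.859 / 22 = 5.7663 m/s².

5.766 m/s²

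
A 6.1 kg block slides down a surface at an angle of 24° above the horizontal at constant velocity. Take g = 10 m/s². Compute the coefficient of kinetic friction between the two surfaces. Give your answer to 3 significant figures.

0.445

At constant velocity the net force along the incline is zero: mg sin 24° = μ mg cos 24°.
So μ = tan 24° = 0.4067 / 0.9135 = 0.4452.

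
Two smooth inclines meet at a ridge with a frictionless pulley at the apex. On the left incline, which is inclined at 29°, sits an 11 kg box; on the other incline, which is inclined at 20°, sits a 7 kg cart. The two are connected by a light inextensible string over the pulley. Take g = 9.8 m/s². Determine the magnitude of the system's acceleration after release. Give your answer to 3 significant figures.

Resolve each weight along its own incline: the 11 kg mass has component 11 × 9.8 × sin 29° = 52.262 N down its slope, and the 7 kg mass has 7 × 9.8 × sin 20° = 23.463 N down its slope.
The 11 kg side's 52.262 N exceeds the other side's 23.463 N, so that mass slides down and the 7 kg mass slides up. Taking that direction as positive, Newton's second law for the whole system gives 52.262 − 23.463 = (11 + 7) a, so a = 28.799 / 18 = 1.5999 m/s².

1.60 m/s²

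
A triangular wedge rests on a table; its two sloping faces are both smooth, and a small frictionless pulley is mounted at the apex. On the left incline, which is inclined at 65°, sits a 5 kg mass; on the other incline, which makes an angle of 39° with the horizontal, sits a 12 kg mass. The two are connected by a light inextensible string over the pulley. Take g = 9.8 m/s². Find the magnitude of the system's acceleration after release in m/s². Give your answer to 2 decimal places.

Resolve each weight along its own incline: the 5 kg mass has component 5 × 9.8 × sin 65° = 44.409 N down its slope, and the 12 kg mass has 12 × 9.8 × sin 39° = 74.008 N down its slope.
The 12 kg side's 74.008 N exceeds the other side's 44.409 N, so that mass slides down and the 5 kg mass slides up. Taking that direction as positive, Newton's second law for the whole system gives 74.008 − 44.409 = (5 + 12) a, so a = 29.599 / 17 = 1.7411 m/s².

1.74 m/s²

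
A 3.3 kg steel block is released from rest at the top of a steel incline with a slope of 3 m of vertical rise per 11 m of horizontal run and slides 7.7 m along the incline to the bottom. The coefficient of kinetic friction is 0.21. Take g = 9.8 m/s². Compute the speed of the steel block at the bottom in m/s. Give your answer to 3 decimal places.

3.022 m/s

The weight component along the incline is mg sin 15.26° = 8.509 N and the normal force is N = mg cos 15.26° = 31.200 N.
Friction up the slope is f = μN = 0.21 × 31.200 = 6.552 N, so the net downslope force is 8.509 − 6.552 = 1.957 N and a = 1.957 / 3.3 = 0.5930 m/s².
Starting from rest over a distance of 7.7 m, v² = 2aL = 2 × 0.5930 × 7.7 = 9.1322, so v = 3.0220 m/s.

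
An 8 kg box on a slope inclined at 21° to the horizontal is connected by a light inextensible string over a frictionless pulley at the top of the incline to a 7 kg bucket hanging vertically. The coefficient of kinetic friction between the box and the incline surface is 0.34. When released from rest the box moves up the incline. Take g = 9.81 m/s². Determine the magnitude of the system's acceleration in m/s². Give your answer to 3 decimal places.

1.042 m/s²

For the box on the incline: the weight component along the slope is m₁g sin 21° = 8 × 9.81 × 0.3584 = 28.127 N and the normal force is N = m₁g cos 21° = 73.267 N.
Kinetic friction opposes the box's motion up the incline: f = μN = 0.34 × 73.267 = 24.911 N acting down the slope.
Newton's second law for the box (up-slope positive): T − 28.127 − 24.911 = 8 a. For the hanging bucket (downward positive): 7 × 9.81 − T = 7 a.
Adding the two equations eliminates T: 15.632 = 15 a, so a = 1.0421 m/s².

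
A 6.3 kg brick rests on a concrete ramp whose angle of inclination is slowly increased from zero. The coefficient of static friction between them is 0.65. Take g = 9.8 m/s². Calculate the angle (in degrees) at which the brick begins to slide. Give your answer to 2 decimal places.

33.02°

At the threshold of sliding, static friction is at its maximum μ_s N and exactly balances the weight component along the incline: mg sin θ = μ_s mg cos θ.
Hence tan θ = μ_s = 0.65, so θ = arctan(0.65) = 33.0239°.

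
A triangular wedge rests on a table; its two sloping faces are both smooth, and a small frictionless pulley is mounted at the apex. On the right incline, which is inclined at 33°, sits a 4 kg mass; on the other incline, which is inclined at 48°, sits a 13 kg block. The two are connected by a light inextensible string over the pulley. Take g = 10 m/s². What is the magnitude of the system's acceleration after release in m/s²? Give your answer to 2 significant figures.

4.4 m/s²

Resolve each weight along its own incline: the 4 kg mass has component 4 × 10 × sin 33° = 21.786 N down its slope, and the 13 kg mass has 13 × 10 × sin 48° = 96.609 N down its slope.
The 13 kg side's 96.609 N exceeds the other side's 21.786 N, so that mass slides down and the 4 kg mass slides up. Taking that direction as positive, Newton's second law for the whole system gives 96.609 − 21.786 = (4 + 13) a, so a = 74.823 / 17 = 4.4014 m/s².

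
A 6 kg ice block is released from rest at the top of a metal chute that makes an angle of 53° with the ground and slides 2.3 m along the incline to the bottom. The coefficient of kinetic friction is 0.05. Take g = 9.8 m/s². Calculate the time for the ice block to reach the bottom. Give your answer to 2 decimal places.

0.78 s

The weight component along the incline is mg sin 53° = 46.960 N and the normal force is N = mg cos 53° = 35.387 N.
Friction up the slope is f = μN = 0.05 × 35.387 = 1.769 N, so the net downslope force is 46.960 − 1.769 = 45.191 N and a = 45.191 / 6 = 7.5318 m/s².
Starting from rest, L = ½at², so t = √(2L/a) = √(2 × 2.3 / 7.5318) = 0.7815 s.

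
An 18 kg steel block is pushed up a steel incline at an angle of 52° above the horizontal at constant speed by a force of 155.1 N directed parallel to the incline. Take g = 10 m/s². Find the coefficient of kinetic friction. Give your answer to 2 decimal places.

0.12

At constant speed ΣF = 0 along the incline. The applied 155.1 N acts up the slope; the weight component mg sin 52° = 141.842 N and kinetic friction μN both act down the slope.
So 155.1 = 141.842 + μ × 110.819, giving μ = (155.1 − 141.842) / 110.819 = 0.1196.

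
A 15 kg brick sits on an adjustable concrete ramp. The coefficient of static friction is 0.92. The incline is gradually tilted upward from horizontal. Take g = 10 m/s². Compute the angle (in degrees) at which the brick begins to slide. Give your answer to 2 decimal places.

At the threshold of sliding, static friction is at its maximum μ_s N and exactly balances the weight component along the incline: mg sin θ = μ_s mg cos θ.
Hence tan θ = μ_s = 0.92, so θ = arctan(0.92) = 42.6141°.

42.61°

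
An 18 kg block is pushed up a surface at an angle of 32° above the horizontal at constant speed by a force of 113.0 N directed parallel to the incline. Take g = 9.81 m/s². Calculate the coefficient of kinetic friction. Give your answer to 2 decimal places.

0.13

At constant speed ΣF = 0 along the incline. The applied 113.0 N acts up the slope; the weight component mg sin 32° = 93.573 N and kinetic friction μN both act down the slope.
So 113.0 = 93.573 + μ × 149.748, giving μ = (113.0 − 93.573) / 149.748 = 0.1297.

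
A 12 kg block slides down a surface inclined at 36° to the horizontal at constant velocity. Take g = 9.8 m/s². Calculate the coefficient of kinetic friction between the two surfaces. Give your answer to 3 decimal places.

0.727

At constant velocity the net force along the incline is zero: mg sin 36° = μ mg cos 36°.
So μ = tan 36° = 0.5878 / 0.8090 = 0.7266.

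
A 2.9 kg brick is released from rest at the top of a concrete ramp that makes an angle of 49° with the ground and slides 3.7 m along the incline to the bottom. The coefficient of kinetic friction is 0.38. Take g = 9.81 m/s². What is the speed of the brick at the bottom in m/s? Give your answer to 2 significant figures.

6.1 m/s

The weight component along the incline is mg sin 49° = 21.471 N and the normal force is N = mg cos 49° = 18.664 N.
Friction up the slope is f = μN = 0.38 × 18.664 = 7.092 N, so the net downslope force is 21.471 − 7.092 = 14.379 N and a = 14.379 / 2.9 = 4.9583 m/s².
Starting from rest over a distance of 3.7 m, v² = 2aL = 2 × 4.9583 × 3.7 = 36.6914, so v = 6.0573 m/s.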